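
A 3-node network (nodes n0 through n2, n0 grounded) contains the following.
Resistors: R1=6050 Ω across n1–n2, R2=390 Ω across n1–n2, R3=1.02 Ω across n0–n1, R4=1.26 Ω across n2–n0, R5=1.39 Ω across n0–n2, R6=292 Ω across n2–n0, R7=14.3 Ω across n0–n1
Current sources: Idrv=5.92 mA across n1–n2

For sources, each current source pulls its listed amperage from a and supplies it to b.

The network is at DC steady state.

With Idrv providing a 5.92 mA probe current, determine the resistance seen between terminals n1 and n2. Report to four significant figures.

R_eq = 1.604 Ω

MNA unknowns: 2 node voltages V₁..V_2
R1: Y=0.0001653 on G[1,2]
R2: Y=0.002564 on G[1,2]
R3: Y=0.9804 on G[0,1]
R4: Y=0.7937 on G[2,0]
R5: Y=0.7194 on G[0,2]
R6: Y=0.003425 on G[2,0]
R7: Y=0.06993 on G[0,1]
Idrv: z[1]−=0.00592, z[2]+=0.00592
solve → V1=-0.005612, V2=0.003887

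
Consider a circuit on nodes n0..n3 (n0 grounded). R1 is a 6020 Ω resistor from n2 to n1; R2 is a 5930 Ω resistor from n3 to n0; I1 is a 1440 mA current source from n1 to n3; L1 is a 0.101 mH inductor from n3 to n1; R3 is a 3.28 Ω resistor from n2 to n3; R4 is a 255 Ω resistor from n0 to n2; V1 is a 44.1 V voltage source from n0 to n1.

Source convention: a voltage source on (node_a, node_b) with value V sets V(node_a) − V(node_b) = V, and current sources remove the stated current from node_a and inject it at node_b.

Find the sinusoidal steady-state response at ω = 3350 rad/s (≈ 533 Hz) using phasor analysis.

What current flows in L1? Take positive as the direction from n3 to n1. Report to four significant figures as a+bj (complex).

Element admittances at ω=3350 rad/s:
  Y(R1) = 0.0001661+0.000j S between n2,n1
  Y(R2) = 0.0001686+0.000j S between n3,n0
  I1: injects 1.44 A into n3 (from n1)
  Y(L1) = 0.000-2.956j S between n3,n1
  Y(R3) = 0.3049+0.000j S between n2,n3
  Y(R4) = 0.003922+0.000j S between n0,n2
  V1: constraint V(n0)−V(n1) = 44.1
Assemble and solve the 4×4 MNA system:
  V(n1)=-44.10+0.000j  V(n2)=-43.54+0.5402j  V(n3)=-44.10+0.5475j
  i(V1)=-0.1782+0.002211j

1.618-0.002301j A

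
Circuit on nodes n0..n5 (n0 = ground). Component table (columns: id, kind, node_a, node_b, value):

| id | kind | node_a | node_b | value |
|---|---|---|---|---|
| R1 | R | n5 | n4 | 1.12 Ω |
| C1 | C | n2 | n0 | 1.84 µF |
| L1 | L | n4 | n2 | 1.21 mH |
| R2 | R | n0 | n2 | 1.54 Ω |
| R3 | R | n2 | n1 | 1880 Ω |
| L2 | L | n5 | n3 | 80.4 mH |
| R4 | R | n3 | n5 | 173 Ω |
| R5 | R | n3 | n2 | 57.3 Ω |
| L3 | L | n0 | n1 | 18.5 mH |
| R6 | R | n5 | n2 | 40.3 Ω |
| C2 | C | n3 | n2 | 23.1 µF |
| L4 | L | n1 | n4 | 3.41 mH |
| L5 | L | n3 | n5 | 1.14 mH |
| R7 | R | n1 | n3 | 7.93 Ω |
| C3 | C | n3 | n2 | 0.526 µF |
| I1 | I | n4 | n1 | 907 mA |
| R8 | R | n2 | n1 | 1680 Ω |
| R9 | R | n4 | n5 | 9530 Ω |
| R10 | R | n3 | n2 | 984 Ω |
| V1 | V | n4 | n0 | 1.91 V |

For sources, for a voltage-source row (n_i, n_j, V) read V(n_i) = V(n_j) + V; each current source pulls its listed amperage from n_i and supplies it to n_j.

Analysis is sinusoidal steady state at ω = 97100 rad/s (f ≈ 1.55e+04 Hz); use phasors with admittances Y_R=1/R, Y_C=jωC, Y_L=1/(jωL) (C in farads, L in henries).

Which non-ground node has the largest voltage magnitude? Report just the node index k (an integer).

1

Apply KCL at each of the 5 non-ground nodes and solve the resulting linear system.
Node n1: branches {R3, L3, L4, R7, I1, R8} → V_1 = 8.506-0.5286j
Node n2: branches {C1, L1, R2, R3, R5, R6, C2, C3, R8, R10} → V_2 = 1.349-0.3292j
Node n3: branches {L2, R4, R5, C2, L5, R7, C3, R10} → V_3 = 1.362-0.7259j
Node n4: branches {R1, L1, L4, I1, R9, V1} → V_4 = 1.910+0.000j
Node n5: branches {R1, L2, R4, R6, L5, R9} → V_5 = 1.884-0.008210j
Source currents: i(V1)=-0.9343-0.02247j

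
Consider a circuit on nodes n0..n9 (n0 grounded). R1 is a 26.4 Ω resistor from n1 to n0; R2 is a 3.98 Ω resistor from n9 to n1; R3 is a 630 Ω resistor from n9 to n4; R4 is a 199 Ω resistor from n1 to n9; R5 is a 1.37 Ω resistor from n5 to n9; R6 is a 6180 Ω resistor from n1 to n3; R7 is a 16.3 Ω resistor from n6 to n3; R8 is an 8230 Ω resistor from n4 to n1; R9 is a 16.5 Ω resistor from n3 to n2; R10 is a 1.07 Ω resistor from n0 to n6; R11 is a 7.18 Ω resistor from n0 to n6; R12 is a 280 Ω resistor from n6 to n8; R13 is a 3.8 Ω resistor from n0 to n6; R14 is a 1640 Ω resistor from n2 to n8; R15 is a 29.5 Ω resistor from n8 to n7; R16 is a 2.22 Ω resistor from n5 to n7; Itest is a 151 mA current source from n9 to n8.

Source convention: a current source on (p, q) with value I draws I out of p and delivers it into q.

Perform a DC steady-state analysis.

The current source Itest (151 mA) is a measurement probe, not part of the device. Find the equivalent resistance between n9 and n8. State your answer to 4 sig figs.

R_eq = 29.49 Ω

Apply KCL at each of the 9 non-ground nodes and solve the resulting linear system.
Node n1: branches {R1, R2, R4, R6, R8} → V_1 = -0.4321
Node n2: branches {R9, R14} → V_2 = 0.08833
Node n3: branches {R6, R7, R9} → V_3 = 0.04941
Node n4: branches {R3, R8} → V_4 = -0.4916
Node n5: branches {R5, R16} → V_5 = -0.3119
Node n6: branches {R7, R10, R11, R12, R13} → V_6 = 0.01224
Node n7: branches {R15, R16} → V_7 = -0.01315
Node n8: branches {R12, R14, R15, Itest} → V_8 = 3.956
Node n9: branches {R2, R3, R4, R5, Itest} → V_9 = -0.4962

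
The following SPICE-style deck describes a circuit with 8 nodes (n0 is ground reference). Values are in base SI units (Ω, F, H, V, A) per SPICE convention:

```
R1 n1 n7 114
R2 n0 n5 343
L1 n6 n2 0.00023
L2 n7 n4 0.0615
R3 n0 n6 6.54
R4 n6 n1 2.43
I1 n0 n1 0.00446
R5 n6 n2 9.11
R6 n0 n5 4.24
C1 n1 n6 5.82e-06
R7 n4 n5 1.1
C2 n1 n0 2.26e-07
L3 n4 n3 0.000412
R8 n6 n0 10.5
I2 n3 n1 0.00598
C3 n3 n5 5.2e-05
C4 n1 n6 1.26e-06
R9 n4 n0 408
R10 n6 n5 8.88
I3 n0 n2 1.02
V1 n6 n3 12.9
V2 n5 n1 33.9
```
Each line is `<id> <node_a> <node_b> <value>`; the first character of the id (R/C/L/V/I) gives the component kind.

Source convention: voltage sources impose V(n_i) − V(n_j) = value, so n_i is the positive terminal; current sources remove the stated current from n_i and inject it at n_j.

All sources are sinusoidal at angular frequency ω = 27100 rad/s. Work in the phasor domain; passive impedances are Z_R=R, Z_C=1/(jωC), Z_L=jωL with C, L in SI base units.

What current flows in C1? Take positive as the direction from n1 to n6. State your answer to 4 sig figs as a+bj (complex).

Element admittances at ω=27100 rad/s:
  Y(R1) = 0.008772+0.000j S between n1,n7
  Y(R2) = 0.002915+0.000j S between n0,n5
  Y(L1) = 0.000-0.1604j S between n6,n2
  Y(L2) = 0.000-0.0006000j S between n7,n4
  Y(R3) = 0.1529+0.000j S between n0,n6
  Y(R4) = 0.4115+0.000j S between n6,n1
  I1: injects 0.00446 A into n1 (from n0)
  Y(R5) = 0.1098+0.000j S between n6,n2
  Y(R6) = 0.2358+0.000j S between n0,n5
  Y(C1) = 0.000+0.1577j S between n1,n6
  Y(R7) = 0.9091+0.000j S between n4,n5
  Y(C2) = 0.000+0.006125j S between n1,n0
  Y(L3) = 0.000-0.08956j S between n4,n3
  Y(R8) = 0.09524+0.000j S between n6,n0
  I2: injects 0.00598 A into n1 (from n3)
  Y(C3) = 0.000+1.409j S between n3,n5
  Y(C4) = 0.000+0.03415j S between n1,n6
  Y(R9) = 0.002451+0.000j S between n4,n0
  Y(R10) = 0.1126+0.000j S between n6,n5
  I3: injects 1.02 A into n2 (from n0)
  V1: constraint V(n6)−V(n3) = 12.9
  V2: constraint V(n5)−V(n1) = 33.9
Assemble and solve the 9×9 MNA system:
  V(n1)=-33.18-4.628j  V(n2)=6.272+9.637j  V(n3)=-9.591+5.306j  V(n4)=1.577-3.495j  V(n5)=0.7167-4.628j  V(n6)=3.309+5.306j  V(n7)=-32.94-6.989j
  i(V1)=-13.20-13.53j  i(V2)=-13.10-11.27j

1.567-5.756j A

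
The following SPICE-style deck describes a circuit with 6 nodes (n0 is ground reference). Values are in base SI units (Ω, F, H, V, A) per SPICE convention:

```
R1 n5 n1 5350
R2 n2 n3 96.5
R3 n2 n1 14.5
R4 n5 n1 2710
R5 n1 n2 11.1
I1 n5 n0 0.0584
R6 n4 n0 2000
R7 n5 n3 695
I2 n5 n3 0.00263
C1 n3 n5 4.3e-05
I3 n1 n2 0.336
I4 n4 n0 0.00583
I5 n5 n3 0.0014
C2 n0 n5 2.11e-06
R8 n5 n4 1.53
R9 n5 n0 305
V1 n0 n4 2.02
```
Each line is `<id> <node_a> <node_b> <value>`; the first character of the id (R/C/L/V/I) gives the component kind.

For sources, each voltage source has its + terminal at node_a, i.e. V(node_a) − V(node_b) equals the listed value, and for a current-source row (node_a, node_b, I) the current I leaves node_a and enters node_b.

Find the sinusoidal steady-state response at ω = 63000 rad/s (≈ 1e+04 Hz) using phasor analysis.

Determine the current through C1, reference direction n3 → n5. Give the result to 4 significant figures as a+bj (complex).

0.005141+3.728e-06j A

Apply KCL at each of the 5 non-ground nodes and solve the resulting linear system.
Node n1: branches {R1, R3, R4, R5, I3} → V_1 = -4.015+0.4062j
Node n2: branches {R2, R3, R5, I3} → V_2 = -1.909+0.4062j
Node n3: branches {R2, R7, I2, C1, I5} → V_3 = -2.016+0.4061j
Node n4: branches {R6, I4, R8, V1} → V_4 = -2.020+0.000j
Node n5: branches {R1, R4, I1, R7, I2, C1, I5, C2, R8, R9} → V_5 = -2.016+0.4080j
Source currents: i(V1)=0.002371-0.2667j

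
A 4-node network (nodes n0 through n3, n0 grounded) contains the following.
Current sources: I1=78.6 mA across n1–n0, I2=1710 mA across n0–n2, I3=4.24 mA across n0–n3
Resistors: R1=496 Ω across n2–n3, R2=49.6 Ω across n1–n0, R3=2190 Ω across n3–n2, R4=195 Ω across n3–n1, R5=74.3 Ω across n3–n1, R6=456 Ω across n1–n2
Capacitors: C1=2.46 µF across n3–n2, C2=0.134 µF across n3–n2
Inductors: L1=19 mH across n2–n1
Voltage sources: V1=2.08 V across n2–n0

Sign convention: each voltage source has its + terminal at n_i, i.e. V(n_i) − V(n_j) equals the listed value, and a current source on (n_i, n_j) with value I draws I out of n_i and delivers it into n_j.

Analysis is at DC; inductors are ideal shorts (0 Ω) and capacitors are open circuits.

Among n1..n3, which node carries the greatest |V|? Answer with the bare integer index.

Apply KCL at each of the 3 non-ground nodes and solve the resulting linear system.
Node n1: branches {I1, R2, R4, L1, R5, R6} → V_1 = 2.080
Node n2: branches {R1, R3, I2, C1, C2, L1, R6, V1} → V_2 = 2.080
Node n3: branches {R1, R3, C1, C2, R4, R5, I3} → V_3 = 2.281
Source currents: i(L1)=0.1168, i(V1)=1.594

3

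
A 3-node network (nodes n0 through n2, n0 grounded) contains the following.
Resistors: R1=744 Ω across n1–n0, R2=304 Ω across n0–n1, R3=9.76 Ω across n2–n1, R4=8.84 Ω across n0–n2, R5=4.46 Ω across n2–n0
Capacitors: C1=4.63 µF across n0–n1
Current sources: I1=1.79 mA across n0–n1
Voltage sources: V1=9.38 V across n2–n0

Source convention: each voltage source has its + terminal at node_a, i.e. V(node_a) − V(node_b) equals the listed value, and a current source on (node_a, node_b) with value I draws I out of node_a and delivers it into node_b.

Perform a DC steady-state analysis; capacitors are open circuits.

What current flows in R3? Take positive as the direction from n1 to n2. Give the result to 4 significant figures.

-0.03987 A

MNA unknowns: 2 node voltages V₁..V_2 plus 1 source current (V1)
R1: Y=0.001344 on G[1,0]
C1: Y=0.000 on G[0,1]
R2: Y=0.003289 on G[0,1]
I1: z[0]−=0.00179, z[1]+=0.00179
R3: Y=0.1025 on G[2,1]
R4: Y=0.1131 on G[0,2]
R5: Y=0.2242 on G[2,0]
V1: row V2−V0=9.38, i_V1 at 2,0
solve → V1=8.991, V2=9.380
aux → i_V1=-3.204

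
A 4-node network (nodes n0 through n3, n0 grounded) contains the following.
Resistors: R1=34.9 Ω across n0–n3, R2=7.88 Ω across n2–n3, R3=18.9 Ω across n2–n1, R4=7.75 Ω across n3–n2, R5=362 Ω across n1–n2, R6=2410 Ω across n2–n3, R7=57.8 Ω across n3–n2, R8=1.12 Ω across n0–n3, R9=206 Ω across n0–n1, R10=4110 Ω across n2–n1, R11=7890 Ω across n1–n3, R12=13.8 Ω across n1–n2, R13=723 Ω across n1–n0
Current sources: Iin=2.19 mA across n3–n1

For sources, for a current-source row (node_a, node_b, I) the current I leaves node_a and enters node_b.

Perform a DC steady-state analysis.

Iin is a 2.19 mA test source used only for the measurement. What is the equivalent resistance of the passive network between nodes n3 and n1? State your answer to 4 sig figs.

Element admittances at DC:
  Y(R1) = 0.02865 S between n0,n3
  Y(R2) = 0.1269 S between n2,n3
  Y(R3) = 0.05291 S between n2,n1
  Y(R4) = 0.1290 S between n3,n2
  Y(R5) = 0.002762 S between n1,n2
  Y(R6) = 0.0004149 S between n2,n3
  Y(R7) = 0.01730 S between n3,n2
  Y(R8) = 0.8929 S between n0,n3
  Y(R9) = 0.004854 S between n0,n1
  Y(R10) = 0.0002433 S between n2,n1
  Y(R11) = 0.0001267 S between n1,n3
  Y(R12) = 0.07246 S between n1,n2
  Y(R13) = 0.001383 S between n1,n0
  Iin: injects 0.00219 A into n1 (from n3)
Assemble and solve the 3×3 MNA system:
  V(n1)=0.02321  V(n2)=0.007306  V(n3)=-0.0001571

R_eq = 10.67 Ω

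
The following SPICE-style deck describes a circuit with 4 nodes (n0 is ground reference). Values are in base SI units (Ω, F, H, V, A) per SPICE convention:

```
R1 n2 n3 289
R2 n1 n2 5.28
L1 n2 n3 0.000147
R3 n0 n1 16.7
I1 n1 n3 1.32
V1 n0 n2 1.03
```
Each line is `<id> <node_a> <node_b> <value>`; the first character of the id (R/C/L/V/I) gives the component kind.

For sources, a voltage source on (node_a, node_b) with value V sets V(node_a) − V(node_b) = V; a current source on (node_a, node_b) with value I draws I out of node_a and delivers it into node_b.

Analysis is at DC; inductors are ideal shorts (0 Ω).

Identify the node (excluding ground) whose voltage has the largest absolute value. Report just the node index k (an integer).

Element admittances at DC:
  Y(R1) = 0.003460 S between n2,n3
  Y(R2) = 0.1894 S between n1,n2
  L1: short n2↔n3 (DC inductor)
  Y(R3) = 0.05988 S between n0,n1
  I1: injects 1.32 A into n3 (from n1)
  V1: constraint V(n0)−V(n2) = 1.03
Assemble and solve the 5×5 MNA system:
  V(n1)=-6.078  V(n2)=-1.030  V(n3)=-1.030
  i(L1)=-1.320  i(V1)=-0.3639

1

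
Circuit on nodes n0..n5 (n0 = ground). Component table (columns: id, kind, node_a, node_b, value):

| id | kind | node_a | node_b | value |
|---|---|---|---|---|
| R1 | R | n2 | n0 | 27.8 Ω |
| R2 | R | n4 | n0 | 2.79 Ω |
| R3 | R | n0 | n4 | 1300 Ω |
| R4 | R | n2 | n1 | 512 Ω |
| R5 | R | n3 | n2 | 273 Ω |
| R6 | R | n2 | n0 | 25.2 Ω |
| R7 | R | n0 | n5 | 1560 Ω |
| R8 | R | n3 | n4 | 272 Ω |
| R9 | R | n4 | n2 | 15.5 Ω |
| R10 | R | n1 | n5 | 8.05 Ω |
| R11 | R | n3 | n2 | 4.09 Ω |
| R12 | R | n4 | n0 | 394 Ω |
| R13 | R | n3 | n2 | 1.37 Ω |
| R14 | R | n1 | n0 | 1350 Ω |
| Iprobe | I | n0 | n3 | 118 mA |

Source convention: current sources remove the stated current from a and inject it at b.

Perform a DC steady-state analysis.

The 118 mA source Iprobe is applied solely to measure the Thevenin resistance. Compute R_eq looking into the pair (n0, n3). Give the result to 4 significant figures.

Element admittances at DC:
  Y(R1) = 0.03597 S between n2,n0
  Y(R2) = 0.3584 S between n4,n0
  Y(R3) = 0.0007692 S between n0,n4
  Y(R4) = 0.001953 S between n2,n1
  Y(R5) = 0.003663 S between n3,n2
  Y(R6) = 0.03968 S between n2,n0
  Y(R7) = 0.0006410 S between n0,n5
  Y(R8) = 0.003676 S between n3,n4
  Y(R9) = 0.06452 S between n4,n2
  Y(R10) = 0.1242 S between n1,n5
  Y(R11) = 0.2445 S between n3,n2
  Y(R12) = 0.002538 S between n4,n0
  Y(R13) = 0.7299 S between n3,n2
  Y(R14) = 0.0007407 S between n1,n0
  Iprobe: injects 0.118 A into n3 (from n0)
Assemble and solve the 5×5 MNA system:
  V(n1)=0.5153  V(n2)=0.8789  V(n3)=0.9964  V(n4)=0.1404  V(n5)=0.5126

R_eq = 8.444 Ω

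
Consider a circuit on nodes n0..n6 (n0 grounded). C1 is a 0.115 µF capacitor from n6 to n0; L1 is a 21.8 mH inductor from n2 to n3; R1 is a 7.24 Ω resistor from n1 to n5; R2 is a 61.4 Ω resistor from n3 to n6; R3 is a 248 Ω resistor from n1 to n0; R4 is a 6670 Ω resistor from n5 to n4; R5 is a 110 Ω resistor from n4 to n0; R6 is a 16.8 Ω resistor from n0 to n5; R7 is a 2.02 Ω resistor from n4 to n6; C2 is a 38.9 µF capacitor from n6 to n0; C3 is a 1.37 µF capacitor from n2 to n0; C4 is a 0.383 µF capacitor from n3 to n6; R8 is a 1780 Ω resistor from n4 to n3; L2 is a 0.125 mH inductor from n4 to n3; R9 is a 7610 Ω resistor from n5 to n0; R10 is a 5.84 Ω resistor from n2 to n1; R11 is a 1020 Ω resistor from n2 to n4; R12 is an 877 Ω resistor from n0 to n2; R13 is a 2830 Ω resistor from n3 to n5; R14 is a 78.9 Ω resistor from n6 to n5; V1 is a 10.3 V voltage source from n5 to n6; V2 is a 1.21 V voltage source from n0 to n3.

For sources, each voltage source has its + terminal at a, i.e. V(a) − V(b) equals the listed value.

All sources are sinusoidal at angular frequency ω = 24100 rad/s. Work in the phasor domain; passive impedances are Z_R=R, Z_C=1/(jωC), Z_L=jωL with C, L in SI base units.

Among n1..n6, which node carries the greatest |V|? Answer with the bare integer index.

5

Element admittances at ω=24100 rad/s:
  Y(C1) = 0.000+0.002772j S between n6,n0
  Y(L1) = 0.000-0.001903j S between n2,n3
  Y(R1) = 0.1381+0.000j S between n1,n5
  Y(R2) = 0.01629+0.000j S between n3,n6
  Y(R3) = 0.004032+0.000j S between n1,n0
  Y(R4) = 0.0001499+0.000j S between n5,n4
  Y(R5) = 0.009091+0.000j S between n4,n0
  Y(R6) = 0.05952+0.000j S between n0,n5
  Y(R7) = 0.4950+0.000j S between n4,n6
  Y(C2) = 0.000+0.9375j S between n6,n0
  Y(C3) = 0.000+0.03302j S between n2,n0
  Y(C4) = 0.000+0.009230j S between n3,n6
  Y(R8) = 0.0005618+0.000j S between n4,n3
  Y(L2) = 0.000-0.3320j S between n4,n3
  Y(R9) = 0.0001314+0.000j S between n5,n0
  Y(R10) = 0.1712+0.000j S between n2,n1
  Y(R11) = 0.0009804+0.000j S between n2,n4
  Y(R12) = 0.001140+0.000j S between n0,n2
  Y(R13) = 0.0003534+0.000j S between n3,n5
  Y(R14) = 0.01267+0.000j S between n6,n5
  V1: constraint V(n5)−V(n6) = 10.3
  V2: constraint V(n0)−V(n3) = 1.21
Assemble and solve the 8×8 MNA system:
  V(n1)=9.047-0.6726j  V(n2)=8.539-2.177j  V(n3)=-1.210+0.000j  V(n4)=-1.122+1.202j  V(n5)=9.941+1.173j  V(n6)=-0.3594+1.173j
  i(V1)=-0.8526-0.3252j  i(V2)=-0.4017+0.01971j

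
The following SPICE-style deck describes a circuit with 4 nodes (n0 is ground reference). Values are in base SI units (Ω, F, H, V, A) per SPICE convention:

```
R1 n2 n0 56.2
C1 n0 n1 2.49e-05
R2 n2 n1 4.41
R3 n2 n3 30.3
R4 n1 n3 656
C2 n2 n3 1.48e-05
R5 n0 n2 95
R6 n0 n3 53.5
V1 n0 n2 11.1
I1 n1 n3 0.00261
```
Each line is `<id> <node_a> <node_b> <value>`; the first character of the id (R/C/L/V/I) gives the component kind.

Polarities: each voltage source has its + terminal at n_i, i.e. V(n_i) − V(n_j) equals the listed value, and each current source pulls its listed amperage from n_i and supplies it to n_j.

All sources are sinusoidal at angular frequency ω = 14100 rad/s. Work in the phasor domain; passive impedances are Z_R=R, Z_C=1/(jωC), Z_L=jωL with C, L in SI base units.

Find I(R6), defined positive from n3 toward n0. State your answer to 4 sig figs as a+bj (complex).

-0.2021-0.01850j A

MNA unknowns: 3 node voltages V₁..V_3 plus 1 source current (V1)
R1: Y=0.01779+0.000j on G[2,0]
C1: Y=0.000+0.3511j on G[0,1]
R2: Y=0.2268+0.000j on G[2,1]
R3: Y=0.03300+0.000j on G[2,3]
R4: Y=0.001524+0.000j on G[1,3]
C2: Y=0.000+0.2087j on G[2,3]
R5: Y=0.01053+0.000j on G[0,2]
R6: Y=0.01869+0.000j on G[0,3]
V1: row V0−V2=11.1, i_V1 at 0,2
I1: z[1]−=0.00261, z[3]+=0.00261
solve → V1=-3.304+5.075j, V2=-11.10+0.000j, V3=-10.81-0.9899j
aux → i_V1=-2.298-1.179j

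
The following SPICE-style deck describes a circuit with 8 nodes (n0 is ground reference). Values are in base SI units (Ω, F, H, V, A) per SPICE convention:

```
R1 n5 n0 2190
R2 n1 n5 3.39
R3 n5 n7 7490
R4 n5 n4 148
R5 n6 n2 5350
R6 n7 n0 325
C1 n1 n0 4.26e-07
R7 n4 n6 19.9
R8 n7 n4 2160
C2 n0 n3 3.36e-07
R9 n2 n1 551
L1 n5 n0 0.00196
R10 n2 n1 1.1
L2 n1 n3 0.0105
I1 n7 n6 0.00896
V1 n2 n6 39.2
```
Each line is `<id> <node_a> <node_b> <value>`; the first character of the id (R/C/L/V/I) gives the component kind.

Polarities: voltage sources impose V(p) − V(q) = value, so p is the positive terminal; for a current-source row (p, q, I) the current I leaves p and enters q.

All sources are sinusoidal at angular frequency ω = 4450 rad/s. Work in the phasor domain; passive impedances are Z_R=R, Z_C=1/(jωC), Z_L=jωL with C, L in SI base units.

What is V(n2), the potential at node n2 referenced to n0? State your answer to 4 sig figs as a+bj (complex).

1.137+0.1731j V

Apply KCL at each of the 7 non-ground nodes and solve the resulting linear system.
Node n1: branches {R2, C1, R9, R10, L2} → V_1 = 0.8664+0.1731j
Node n2: branches {R5, R9, R10, V1} → V_2 = 1.137+0.1731j
Node n3: branches {C2, L2} → V_3 = 0.9315+0.1861j
Node n4: branches {R4, R7, R8} → V_4 = -33.33+0.1731j
Node n5: branches {R1, R2, R3, R4, L1} → V_5 = 0.02797+0.1833j
Node n6: branches {R5, R7, I1, V1} → V_6 = -38.06+0.1731j
Node n7: branches {R3, R6, R8, I1} → V_7 = -6.639+0.02848j
Source currents: i(V1)=-0.2540-2.201e-06j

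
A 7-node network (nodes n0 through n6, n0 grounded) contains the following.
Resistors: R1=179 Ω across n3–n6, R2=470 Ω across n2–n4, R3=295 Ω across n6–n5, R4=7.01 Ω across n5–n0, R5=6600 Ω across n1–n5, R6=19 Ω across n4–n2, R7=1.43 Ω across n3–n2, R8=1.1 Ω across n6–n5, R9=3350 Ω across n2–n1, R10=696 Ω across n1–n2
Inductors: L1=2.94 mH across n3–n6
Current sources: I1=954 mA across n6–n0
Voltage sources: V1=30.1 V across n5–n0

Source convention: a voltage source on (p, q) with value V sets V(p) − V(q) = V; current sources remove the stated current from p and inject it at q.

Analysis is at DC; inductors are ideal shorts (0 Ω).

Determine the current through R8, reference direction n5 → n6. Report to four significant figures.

MNA unknowns: 6 node voltages V₁..V_6 plus 2 source currents (L1, V1)
R1: Y=0.005587 on G[3,6]
L1: row V3−V6=0, i_L1 at 3,6
R2: Y=0.002128 on G[2,4]
R3: Y=0.003390 on G[6,5]
R4: Y=0.1427 on G[5,0]
R5: Y=0.0001515 on G[1,5]
R6: Y=0.05263 on G[4,2]
R7: Y=0.6993 on G[3,2]
R8: Y=0.9091 on G[6,5]
R9: Y=0.0002985 on G[2,1]
I1: z[6]−=0.954, z[0]+=0.954
R10: Y=0.001437 on G[1,2]
V1: row V5−V0=30.1, i_V1 at 5,0
solve → V1=29.14, V2=29.05, V3=29.05, V4=29.05, V5=30.10, V6=29.05
aux → i_L1=0.0001456, i_V1=-5.248

0.9503 A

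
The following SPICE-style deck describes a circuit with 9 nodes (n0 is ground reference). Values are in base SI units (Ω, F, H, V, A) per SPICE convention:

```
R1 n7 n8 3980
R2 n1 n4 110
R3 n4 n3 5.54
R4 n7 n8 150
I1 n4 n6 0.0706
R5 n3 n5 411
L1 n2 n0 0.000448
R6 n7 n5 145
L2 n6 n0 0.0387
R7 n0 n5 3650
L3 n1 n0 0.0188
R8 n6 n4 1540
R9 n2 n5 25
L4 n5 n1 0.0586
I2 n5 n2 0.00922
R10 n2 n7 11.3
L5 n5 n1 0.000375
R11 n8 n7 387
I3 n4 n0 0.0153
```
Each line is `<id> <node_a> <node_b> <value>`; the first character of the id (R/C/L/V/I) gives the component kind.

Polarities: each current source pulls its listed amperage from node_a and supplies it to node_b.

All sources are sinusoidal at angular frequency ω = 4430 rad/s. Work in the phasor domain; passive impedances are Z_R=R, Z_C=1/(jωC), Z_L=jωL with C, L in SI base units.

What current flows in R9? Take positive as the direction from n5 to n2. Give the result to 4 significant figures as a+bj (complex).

Element admittances at ω=4430 rad/s:
  Y(R1) = 0.0002513+0.000j S between n7,n8
  Y(R2) = 0.009091+0.000j S between n1,n4
  Y(R3) = 0.1805+0.000j S between n4,n3
  Y(R4) = 0.006667+0.000j S between n7,n8
  I1: injects 0.0706 A into n6 (from n4)
  Y(R5) = 0.002433+0.000j S between n3,n5
  Y(L1) = 0.000-0.5039j S between n2,n0
  Y(R6) = 0.006897+0.000j S between n7,n5
  Y(L2) = 0.000-0.005833j S between n6,n0
  Y(R7) = 0.0002740+0.000j S between n0,n5
  Y(L3) = 0.000-0.01201j S between n1,n0
  Y(R8) = 0.0006494+0.000j S between n6,n4
  Y(R9) = 0.04000+0.000j S between n2,n5
  Y(L4) = 0.000-0.003852j S between n5,n1
  I2: injects 0.00922 A into n2 (from n5)
  Y(R10) = 0.08850+0.000j S between n2,n7
  Y(L5) = 0.000-0.6020j S between n5,n1
  Y(R11) = 0.002584+0.000j S between n8,n7
  I3: injects 0.0153 A into n0 (from n4)
Assemble and solve the 8×8 MNA system:
  V(n1)=-1.715-0.5264j  V(n2)=0.02658-0.1443j  V(n3)=-8.546+0.1017j  V(n4)=-8.638+0.1089j  V(n5)=-1.739-0.4330j  V(n6)=1.213+11.01j  V(n7)=-0.1011-0.1652j  V(n8)=-0.1011-0.1652j

-0.07063-0.01155j A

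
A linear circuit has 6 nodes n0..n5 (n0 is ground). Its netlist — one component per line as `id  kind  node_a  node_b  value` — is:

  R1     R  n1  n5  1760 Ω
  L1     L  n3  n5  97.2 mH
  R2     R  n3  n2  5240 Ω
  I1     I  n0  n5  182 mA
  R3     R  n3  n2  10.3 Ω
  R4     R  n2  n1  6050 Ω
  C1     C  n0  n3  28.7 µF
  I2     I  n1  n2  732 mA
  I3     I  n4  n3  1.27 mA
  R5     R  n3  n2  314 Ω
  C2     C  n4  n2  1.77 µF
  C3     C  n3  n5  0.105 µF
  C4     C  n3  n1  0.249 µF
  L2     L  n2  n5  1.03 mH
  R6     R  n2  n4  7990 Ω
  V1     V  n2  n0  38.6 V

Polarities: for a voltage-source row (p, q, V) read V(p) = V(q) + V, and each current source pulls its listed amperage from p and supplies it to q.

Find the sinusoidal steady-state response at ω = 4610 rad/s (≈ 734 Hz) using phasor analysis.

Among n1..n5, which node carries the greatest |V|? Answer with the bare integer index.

MNA unknowns: 5 node voltages V₁..V_5 plus 1 source current (V1)
R1: Y=0.0005682+0.000j on G[1,5]
L1: Y=0.000-0.002232j on G[3,5]
R2: Y=0.0001908+0.000j on G[3,2]
I1: z[0]−=0.182, z[5]+=0.182
R3: Y=0.09709+0.000j on G[3,2]
R4: Y=0.0001653+0.000j on G[2,1]
C1: Y=0.000+0.1323j on G[0,3]
I2: z[1]−=0.732, z[2]+=0.732
I3: z[4]−=0.00127, z[3]+=0.00127
R5: Y=0.003185+0.000j on G[3,2]
C2: Y=0.000+0.008160j on G[4,2]
C3: Y=0.000+0.0004841j on G[3,5]
C4: Y=0.000+0.001148j on G[3,1]
L2: Y=0.000-0.2106j on G[2,5]
R6: Y=0.0001252+0.000j on G[2,4]
V1: row V2−V0=38.6, i_V1 at 2,0
solve → V1=-262.9+428.1j, V2=38.60+0.000j, V3=10.64-17.60j, V4=38.60+0.1556j, V5=37.22-0.09095j
aux → i_V1=-2.147-1.408j

1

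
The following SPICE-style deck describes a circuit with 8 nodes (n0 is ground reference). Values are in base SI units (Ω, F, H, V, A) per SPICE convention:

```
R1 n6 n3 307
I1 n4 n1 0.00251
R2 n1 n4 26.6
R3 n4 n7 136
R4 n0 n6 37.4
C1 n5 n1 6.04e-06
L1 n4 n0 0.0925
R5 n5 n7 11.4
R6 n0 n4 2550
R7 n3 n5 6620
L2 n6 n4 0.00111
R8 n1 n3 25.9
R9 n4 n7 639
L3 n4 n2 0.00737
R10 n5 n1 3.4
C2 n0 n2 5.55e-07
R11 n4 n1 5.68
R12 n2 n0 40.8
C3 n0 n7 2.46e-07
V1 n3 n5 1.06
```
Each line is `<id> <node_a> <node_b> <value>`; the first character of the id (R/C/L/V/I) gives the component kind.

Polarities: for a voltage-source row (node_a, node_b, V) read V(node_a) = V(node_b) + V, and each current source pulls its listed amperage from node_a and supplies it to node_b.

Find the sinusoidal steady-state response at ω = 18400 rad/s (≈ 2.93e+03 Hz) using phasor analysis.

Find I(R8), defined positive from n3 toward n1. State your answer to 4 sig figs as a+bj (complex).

Element admittances at ω=18400 rad/s:
  Y(R1) = 0.003257+0.000j S between n6,n3
  I1: injects 0.00251 A into n1 (from n4)
  Y(R2) = 0.03759+0.000j S between n1,n4
  Y(R3) = 0.007353+0.000j S between n4,n7
  Y(R4) = 0.02674+0.000j S between n0,n6
  Y(C1) = 0.000+0.1111j S between n5,n1
  Y(L1) = 0.000-0.0005875j S between n4,n0
  Y(R5) = 0.08772+0.000j S between n5,n7
  Y(R6) = 0.0003922+0.000j S between n0,n4
  Y(R7) = 0.0001511+0.000j S between n3,n5
  Y(L2) = 0.000-0.04896j S between n6,n4
  Y(R8) = 0.03861+0.000j S between n1,n3
  Y(R9) = 0.001565+0.000j S between n4,n7
  Y(L3) = 0.000-0.007374j S between n4,n2
  Y(R10) = 0.2941+0.000j S between n5,n1
  Y(C2) = 0.000+0.01021j S between n0,n2
  Y(R11) = 0.1761+0.000j S between n4,n1
  Y(R12) = 0.02451+0.000j S between n2,n0
  Y(C3) = 0.000+0.004526j S between n0,n7
  V1: constraint V(n3)−V(n5) = 1.06
Assemble and solve the 8×8 MNA system:
  V(n1)=0.001405-0.03413j  V(n2)=-0.01033+0.001365j  V(n3)=0.9452+0.005138j  V(n4)=-0.0005613-0.03485j  V(n5)=-0.1148+0.005138j  V(n6)=0.01183+0.02079j  V(n7)=-0.1039+0.006316j
  i(V1)=-0.03964-0.001465j

0.03644+0.001516j A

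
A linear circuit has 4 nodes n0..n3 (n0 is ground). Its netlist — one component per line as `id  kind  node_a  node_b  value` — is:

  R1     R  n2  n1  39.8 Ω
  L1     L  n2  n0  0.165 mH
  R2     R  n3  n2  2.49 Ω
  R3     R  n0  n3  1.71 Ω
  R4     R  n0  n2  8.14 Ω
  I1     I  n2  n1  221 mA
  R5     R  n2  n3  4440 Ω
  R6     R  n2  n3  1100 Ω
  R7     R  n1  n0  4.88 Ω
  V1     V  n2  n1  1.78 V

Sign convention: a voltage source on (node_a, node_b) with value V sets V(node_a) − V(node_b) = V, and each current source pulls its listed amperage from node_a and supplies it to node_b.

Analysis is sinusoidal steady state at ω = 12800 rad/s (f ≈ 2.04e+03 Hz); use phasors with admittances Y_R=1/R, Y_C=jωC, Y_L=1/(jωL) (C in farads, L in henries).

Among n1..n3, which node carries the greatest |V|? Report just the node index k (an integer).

1

Apply KCL at each of the 3 non-ground nodes and solve the resulting linear system.
Node n1: branches {R1, I1, R7, V1} → V_1 = -1.401+0.3170j
Node n2: branches {R1, L1, R2, R4, I1, R5, R6, V1} → V_2 = 0.3791+0.3170j
Node n3: branches {R2, R3, R5, R6} → V_3 = 0.1546+0.1293j
Source currents: i(V1)=-0.5528+0.06496j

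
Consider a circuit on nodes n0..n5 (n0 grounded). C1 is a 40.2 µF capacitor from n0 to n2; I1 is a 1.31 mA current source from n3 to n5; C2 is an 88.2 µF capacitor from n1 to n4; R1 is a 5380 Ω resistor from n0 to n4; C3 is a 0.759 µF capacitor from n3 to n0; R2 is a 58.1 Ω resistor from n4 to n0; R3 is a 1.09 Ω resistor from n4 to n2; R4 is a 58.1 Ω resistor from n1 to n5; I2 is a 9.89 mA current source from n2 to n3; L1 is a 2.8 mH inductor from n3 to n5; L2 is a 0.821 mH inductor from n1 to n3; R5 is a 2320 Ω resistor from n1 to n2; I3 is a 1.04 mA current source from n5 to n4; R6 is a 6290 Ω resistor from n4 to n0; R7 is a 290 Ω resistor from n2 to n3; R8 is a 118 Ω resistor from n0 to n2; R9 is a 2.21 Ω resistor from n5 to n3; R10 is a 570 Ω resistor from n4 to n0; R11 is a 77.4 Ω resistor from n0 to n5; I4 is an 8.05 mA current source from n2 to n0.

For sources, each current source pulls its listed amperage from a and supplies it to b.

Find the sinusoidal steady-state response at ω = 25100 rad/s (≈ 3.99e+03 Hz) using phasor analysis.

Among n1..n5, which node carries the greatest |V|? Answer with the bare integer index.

3

Apply KCL at each of the 5 non-ground nodes and solve the resulting linear system.
Node n1: branches {C2, R4, L2, R5} → V_1 = 0.004034-0.002161j
Node n2: branches {C1, R3, I2, R5, R7, R8, I4} → V_2 = -0.004570+0.007349j
Node n3: branches {I1, C3, I2, L1, L2, R7, R9} → V_3 = 0.1515+0.1346j
Node n4: branches {C2, R1, R2, R3, I3, R6, R10} → V_4 = 0.006269+0.001916j
Node n5: branches {I1, R4, L1, I3, R9, R11} → V_5 = 0.1430+0.1259j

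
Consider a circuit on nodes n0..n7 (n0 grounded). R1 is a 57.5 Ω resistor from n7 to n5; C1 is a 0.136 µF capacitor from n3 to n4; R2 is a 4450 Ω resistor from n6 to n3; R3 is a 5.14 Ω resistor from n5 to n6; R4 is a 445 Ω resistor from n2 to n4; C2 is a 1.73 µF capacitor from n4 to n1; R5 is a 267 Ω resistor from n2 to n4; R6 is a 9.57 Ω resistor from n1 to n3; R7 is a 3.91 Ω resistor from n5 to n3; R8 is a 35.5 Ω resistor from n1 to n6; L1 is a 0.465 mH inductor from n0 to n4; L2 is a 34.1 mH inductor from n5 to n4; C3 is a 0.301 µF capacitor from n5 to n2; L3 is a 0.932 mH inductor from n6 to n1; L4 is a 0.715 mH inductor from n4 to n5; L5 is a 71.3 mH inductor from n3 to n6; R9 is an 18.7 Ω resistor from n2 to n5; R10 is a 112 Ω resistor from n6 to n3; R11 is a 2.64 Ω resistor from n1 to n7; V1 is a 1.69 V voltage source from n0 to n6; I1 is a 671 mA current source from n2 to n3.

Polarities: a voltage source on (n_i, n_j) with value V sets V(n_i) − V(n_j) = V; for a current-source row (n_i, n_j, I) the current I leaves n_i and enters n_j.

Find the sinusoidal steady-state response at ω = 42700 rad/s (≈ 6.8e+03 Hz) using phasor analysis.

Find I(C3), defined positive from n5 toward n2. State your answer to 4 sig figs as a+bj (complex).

Apply KCL at each of the 7 non-ground nodes and solve the resulting linear system.
Node n1: branches {C2, R6, R8, L3, R11} → V_1 = -0.8749-0.9660j
Node n2: branches {R4, R5, C3, R9, I1} → V_2 = -12.67+2.088j
Node n3: branches {C1, R2, R6, R7, L5, R10, I1} → V_3 = 0.2191-0.5307j
Node n4: branches {C1, R4, C2, R5, L1, L2, L4} → V_4 = -2.282+0.3754j
Node n5: branches {R1, R3, R7, L2, C3, L4, R9} → V_5 = -1.869-0.3175j
Node n6: branches {R2, R3, R8, L3, L5, R10, V1} → V_6 = -1.690+0.000j
Node n7: branches {R1, R11} → V_7 = -0.9185-0.9375j
Source currents: i(V1)=0.01890+0.1149j

0.03091+0.1389j A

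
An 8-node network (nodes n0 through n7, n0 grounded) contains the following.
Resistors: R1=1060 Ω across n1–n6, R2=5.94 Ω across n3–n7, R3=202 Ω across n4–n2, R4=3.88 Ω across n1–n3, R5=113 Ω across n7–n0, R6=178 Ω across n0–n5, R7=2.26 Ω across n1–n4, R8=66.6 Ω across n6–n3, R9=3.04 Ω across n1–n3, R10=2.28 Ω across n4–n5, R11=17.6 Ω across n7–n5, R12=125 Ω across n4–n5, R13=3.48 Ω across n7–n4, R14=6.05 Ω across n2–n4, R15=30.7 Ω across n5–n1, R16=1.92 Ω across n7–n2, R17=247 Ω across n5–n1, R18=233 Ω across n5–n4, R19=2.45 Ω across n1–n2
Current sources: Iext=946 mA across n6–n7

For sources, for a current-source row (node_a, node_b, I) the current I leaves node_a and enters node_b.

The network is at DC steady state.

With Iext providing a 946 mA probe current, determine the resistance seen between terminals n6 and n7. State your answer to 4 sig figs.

Element admittances at DC:
  Y(R1) = 0.0009434 S between n1,n6
  Y(R2) = 0.1684 S between n3,n7
  Y(R3) = 0.004950 S between n4,n2
  Y(R4) = 0.2577 S between n1,n3
  Y(R5) = 0.008850 S between n7,n0
  Y(R6) = 0.005618 S between n0,n5
  Y(R7) = 0.4425 S between n1,n4
  Y(R8) = 0.01502 S between n6,n3
  Y(R9) = 0.3289 S between n1,n3
  Y(R10) = 0.4386 S between n4,n5
  Y(R11) = 0.05682 S between n7,n5
  Y(R12) = 0.008000 S between n4,n5
  Y(R13) = 0.2874 S between n7,n4
  Y(R14) = 0.1653 S between n2,n4
  Y(R15) = 0.03257 S between n5,n1
  Y(R16) = 0.5208 S between n7,n2
  Y(R17) = 0.004049 S between n5,n1
  Y(R18) = 0.004292 S between n5,n4
  Y(R19) = 0.4082 S between n1,n2
  Iext: injects 0.946 A into n7 (from n6)
Assemble and solve the 7×7 MNA system:
  V(n1)=-1.055  V(n2)=-0.3357  V(n3)=-1.937  V(n4)=-0.4734  V(n5)=-0.4302  V(n6)=-61.16  V(n7)=0.2731

R_eq = 64.94 Ω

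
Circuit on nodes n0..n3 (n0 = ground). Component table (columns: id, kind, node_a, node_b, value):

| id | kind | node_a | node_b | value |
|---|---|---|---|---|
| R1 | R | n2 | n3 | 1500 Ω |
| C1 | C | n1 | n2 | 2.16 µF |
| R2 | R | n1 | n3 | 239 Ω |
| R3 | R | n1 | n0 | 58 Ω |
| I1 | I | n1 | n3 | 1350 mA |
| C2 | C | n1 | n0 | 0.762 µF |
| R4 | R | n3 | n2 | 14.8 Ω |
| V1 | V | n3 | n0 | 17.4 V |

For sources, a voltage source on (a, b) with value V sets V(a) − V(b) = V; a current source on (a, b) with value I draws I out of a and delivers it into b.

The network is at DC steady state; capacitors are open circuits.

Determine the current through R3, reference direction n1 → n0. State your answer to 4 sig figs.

-1.028 A

Apply KCL at each of the 3 non-ground nodes and solve the resulting linear system.
Node n1: branches {C1, R2, R3, I1, C2} → V_1 = -59.61
Node n2: branches {R1, C1, R4} → V_2 = 17.40
Node n3: branches {R1, R2, I1, R4, V1} → V_3 = 17.40
Source currents: i(V1)=1.028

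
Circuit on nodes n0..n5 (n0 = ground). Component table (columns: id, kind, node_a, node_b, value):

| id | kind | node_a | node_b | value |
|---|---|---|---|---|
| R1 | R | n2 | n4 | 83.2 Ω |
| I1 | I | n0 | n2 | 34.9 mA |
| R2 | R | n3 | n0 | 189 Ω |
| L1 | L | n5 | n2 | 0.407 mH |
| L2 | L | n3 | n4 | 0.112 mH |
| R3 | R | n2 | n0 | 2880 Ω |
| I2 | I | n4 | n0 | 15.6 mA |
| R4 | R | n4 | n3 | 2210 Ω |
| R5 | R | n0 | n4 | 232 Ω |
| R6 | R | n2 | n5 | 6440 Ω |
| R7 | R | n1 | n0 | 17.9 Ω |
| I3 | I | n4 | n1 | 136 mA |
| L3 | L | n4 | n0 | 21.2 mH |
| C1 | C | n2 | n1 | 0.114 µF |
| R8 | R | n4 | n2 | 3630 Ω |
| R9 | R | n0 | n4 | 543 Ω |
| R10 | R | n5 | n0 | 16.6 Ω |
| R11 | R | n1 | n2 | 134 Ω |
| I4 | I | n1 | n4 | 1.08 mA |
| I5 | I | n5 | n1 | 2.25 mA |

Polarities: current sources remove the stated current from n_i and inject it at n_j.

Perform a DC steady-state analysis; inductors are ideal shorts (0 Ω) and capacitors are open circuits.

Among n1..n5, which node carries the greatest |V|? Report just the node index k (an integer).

Element admittances at DC:
  Y(R1) = 0.01202 S between n2,n4
  I1: injects 0.0349 A into n2 (from n0)
  Y(R2) = 0.005291 S between n3,n0
  L1: short n5↔n2 (DC inductor)
  L2: short n3↔n4 (DC inductor)
  Y(R3) = 0.0003472 S between n2,n0
  I2: injects 0.0156 A into n0 (from n4)
  Y(R4) = 0.0004525 S between n4,n3
  Y(R5) = 0.004310 S between n0,n4
  Y(R6) = 0.0001553 S between n2,n5
  Y(R7) = 0.05587 S between n1,n0
  I3: injects 0.136 A into n1 (from n4)
  L3: short n4↔n0 (DC inductor)
  Y(C1) = 0.000 S between n2,n1
  Y(R8) = 0.0002755 S between n4,n2
  Y(R9) = 0.001842 S between n0,n4
  Y(R10) = 0.06024 S between n5,n0
  Y(R11) = 0.007463 S between n1,n2
  I4: injects 0.00108 A into n4 (from n1)
  I5: injects 0.00225 A into n1 (from n5)
Assemble and solve the 8×8 MNA system:
  V(n1)=2.238  V(n2)=0.6143  V(n3)=0.000  V(n4)=0.000  V(n5)=0.6143
  i(L1)=-0.03925  i(L2)=0.000  i(L3)=-0.1430

1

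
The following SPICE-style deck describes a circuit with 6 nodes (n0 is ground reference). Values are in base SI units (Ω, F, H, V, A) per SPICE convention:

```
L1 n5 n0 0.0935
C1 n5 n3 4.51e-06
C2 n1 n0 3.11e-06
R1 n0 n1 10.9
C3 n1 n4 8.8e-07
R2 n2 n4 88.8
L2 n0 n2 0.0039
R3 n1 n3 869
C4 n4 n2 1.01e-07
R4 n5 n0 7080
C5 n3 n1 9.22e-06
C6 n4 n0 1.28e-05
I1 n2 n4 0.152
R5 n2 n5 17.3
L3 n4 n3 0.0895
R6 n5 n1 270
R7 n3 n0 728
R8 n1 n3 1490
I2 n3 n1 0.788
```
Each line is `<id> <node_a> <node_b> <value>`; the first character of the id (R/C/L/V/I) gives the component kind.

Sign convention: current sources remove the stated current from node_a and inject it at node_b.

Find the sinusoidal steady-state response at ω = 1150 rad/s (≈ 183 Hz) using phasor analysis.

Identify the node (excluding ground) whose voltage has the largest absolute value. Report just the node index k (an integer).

3

Apply KCL at each of the 5 non-ground nodes and solve the resulting linear system.
Node n1: branches {C2, R1, C3, R3, C5, R6, R8, I2} → V_1 = 4.023-7.944j
Node n2: branches {R2, L2, C4, I1, R5} → V_2 = -0.2276+1.468j
Node n3: branches {C1, R3, C5, L3, R7, R8, I2} → V_3 = -71.21+9.881j
Node n4: branches {C3, R2, C4, C6, I1, L3} → V_4 = 43.92+39.35j
Node n5: branches {L1, C1, R4, R5, R6} → V_5 = -0.4612-5.123j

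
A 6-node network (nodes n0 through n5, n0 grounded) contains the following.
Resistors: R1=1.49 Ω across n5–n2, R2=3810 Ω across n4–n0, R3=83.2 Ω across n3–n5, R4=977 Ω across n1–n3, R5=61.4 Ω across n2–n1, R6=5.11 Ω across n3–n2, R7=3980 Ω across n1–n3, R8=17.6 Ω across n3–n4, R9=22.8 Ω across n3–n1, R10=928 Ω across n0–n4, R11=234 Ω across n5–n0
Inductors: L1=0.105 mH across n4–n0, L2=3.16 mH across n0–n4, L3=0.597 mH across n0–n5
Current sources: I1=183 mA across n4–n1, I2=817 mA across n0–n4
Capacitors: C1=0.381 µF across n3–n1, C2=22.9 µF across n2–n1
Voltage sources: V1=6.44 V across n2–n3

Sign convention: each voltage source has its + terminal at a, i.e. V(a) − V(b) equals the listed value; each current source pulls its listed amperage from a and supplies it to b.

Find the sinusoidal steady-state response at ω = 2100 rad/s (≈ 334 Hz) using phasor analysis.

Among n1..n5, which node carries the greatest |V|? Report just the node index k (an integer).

3

Element admittances at ω=2100 rad/s:
  Y(R1) = 0.6711+0.000j S between n5,n2
  Y(R2) = 0.0002625+0.000j S between n4,n0
  Y(L1) = 0.000-4.535j S between n4,n0
  I1: injects 0.183 A into n1 (from n4)
  Y(L2) = 0.000-0.1507j S between n0,n4
  Y(R3) = 0.01202+0.000j S between n3,n5
  Y(R4) = 0.001024+0.000j S between n1,n3
  Y(R5) = 0.01629+0.000j S between n2,n1
  Y(C1) = 0.000+0.0008001j S between n3,n1
  Y(R6) = 0.1957+0.000j S between n3,n2
  Y(R7) = 0.0002513+0.000j S between n1,n3
  Y(R8) = 0.05682+0.000j S between n3,n4
  Y(R9) = 0.04386+0.000j S between n3,n1
  Y(R10) = 0.001078+0.000j S between n0,n4
  Y(L3) = 0.000-0.7976j S between n0,n5
  I2: injects 0.817 A into n4 (from n0)
  Y(R11) = 0.004274+0.000j S between n5,n0
  Y(C2) = 0.000+0.04809j S between n2,n1
  V1: constraint V(n2)−V(n3) = 6.44
Assemble and solve the 6×6 MNA system:
  V(n1)=-0.2311+1.385j  V(n2)=0.8828+0.5819j  V(n3)=-5.557+0.5819j  V(n4)=-0.006212+0.06799j  V(n5)=0.03995+0.6246j
  i(V1)=-1.883-0.01181j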